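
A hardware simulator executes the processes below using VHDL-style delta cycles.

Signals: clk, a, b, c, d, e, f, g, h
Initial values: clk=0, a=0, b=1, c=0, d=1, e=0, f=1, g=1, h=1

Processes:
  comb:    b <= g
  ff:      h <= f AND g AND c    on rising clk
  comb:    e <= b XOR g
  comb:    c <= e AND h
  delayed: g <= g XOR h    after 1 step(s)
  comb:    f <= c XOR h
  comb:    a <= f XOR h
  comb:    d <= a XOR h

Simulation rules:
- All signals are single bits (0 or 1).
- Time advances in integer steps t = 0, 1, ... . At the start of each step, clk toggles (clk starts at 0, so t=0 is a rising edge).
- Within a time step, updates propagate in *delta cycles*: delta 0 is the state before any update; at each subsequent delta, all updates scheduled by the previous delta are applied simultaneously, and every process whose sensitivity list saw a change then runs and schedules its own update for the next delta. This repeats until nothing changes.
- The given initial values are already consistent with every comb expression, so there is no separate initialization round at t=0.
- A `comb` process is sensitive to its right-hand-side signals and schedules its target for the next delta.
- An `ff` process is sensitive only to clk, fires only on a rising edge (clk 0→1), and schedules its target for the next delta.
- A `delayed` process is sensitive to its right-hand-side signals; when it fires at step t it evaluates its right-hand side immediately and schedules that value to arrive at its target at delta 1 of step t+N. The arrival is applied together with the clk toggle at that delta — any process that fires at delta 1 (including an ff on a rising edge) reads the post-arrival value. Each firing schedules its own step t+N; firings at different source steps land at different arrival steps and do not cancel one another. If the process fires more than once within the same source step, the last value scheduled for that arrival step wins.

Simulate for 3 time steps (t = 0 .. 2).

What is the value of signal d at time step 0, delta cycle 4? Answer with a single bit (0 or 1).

t0.Δ0 d=1 g=1 h=1 b=1 e=0 c=0 clk=0 a=0 f=1
t0.Δ1 d=1 g=1 h=1 b=1 e=0 c=0 clk=1 a=0 f=1
t0.Δ2 d=1 g=1 h=0 b=1 e=0 c=0 clk=1 a=0 f=1
t0.Δ3 d=0 g=1 h=0 b=1 e=0 c=0 clk=1 a=1 f=0
t0.Δ4 d=1 g=1 h=0 b=1 e=0 c=0 clk=1 a=0 f=0
t0.Δ5 d=0 g=1 h=0 b=1 e=0 c=0 clk=1 a=0 f=0
t1.Δ0 d=0 g=1 h=0 b=1 e=0 c=0 clk=1 a=0 f=0
t1.Δ1 d=0 g=1 h=0 b=1 e=0 c=0 clk=0 a=0 f=0
t2.Δ0 d=0 g=1 h=0 b=1 e=0 c=0 clk=0 a=0 f=0
t2.Δ1 d=0 g=1 h=0 b=1 e=0 c=0 clk=1 a=0 f=0

1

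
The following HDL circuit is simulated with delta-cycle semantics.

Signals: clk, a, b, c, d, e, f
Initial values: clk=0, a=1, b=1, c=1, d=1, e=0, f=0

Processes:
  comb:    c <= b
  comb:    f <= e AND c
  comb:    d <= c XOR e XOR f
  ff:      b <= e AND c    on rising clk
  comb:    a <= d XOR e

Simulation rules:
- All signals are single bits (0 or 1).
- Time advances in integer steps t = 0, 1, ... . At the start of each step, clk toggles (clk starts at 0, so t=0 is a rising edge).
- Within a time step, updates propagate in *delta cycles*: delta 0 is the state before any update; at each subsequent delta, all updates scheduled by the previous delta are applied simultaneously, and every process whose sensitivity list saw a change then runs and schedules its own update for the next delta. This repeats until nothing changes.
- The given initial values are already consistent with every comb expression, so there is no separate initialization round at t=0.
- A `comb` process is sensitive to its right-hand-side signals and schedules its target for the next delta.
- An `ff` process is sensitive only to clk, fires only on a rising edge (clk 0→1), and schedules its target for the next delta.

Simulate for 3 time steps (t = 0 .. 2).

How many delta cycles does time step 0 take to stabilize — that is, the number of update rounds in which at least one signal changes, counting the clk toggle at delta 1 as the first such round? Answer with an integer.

t0.Δ0 c=1 d=1 a=1 b=1 clk=0 f=0 e=0
t0.Δ1 c=1 d=1 a=1 b=1 clk=1 f=0 e=0
t0.Δ2 c=1 d=1 a=1 b=0 clk=1 f=0 e=0
t0.Δ3 c=0 d=1 a=1 b=0 clk=1 f=0 e=0
t0.Δ4 c=0 d=0 a=1 b=0 clk=1 f=0 e=0
t0.Δ5 c=0 d=0 a=0 b=0 clk=1 f=0 e=0
t1.Δ0 c=0 d=0 a=0 b=0 clk=1 f=0 e=0
t1.Δ1 c=0 d=0 a=0 b=0 clk=0 f=0 e=0
t2.Δ0 c=0 d=0 a=0 b=0 clk=0 f=0 e=0
t2.Δ1 c=0 d=0 a=0 b=0 clk=1 f=0 e=0

5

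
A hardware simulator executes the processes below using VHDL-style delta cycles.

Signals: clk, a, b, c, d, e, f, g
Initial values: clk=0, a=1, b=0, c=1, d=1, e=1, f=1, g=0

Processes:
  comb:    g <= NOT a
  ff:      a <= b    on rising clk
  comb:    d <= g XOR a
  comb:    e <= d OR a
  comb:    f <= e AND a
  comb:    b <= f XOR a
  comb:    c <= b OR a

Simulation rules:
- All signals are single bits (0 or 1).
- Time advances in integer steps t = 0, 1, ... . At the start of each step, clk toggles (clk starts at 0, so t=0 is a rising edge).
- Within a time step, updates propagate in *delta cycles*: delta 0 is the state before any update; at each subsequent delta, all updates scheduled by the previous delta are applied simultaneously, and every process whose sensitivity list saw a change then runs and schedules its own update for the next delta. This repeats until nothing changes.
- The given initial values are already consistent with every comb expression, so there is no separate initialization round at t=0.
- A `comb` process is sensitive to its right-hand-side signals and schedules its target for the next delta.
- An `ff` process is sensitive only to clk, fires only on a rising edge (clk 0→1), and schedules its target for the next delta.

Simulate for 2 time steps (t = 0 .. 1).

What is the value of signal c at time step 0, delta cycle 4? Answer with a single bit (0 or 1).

t0.Δ0 e=1 d=1 b=0 g=0 clk=0 c=1 f=1 a=1
t0.Δ1 e=1 d=1 b=0 g=0 clk=1 c=1 f=1 a=1
t0.Δ2 e=1 d=1 b=0 g=0 clk=1 c=1 f=1 a=0
t0.Δ3 e=1 d=0 b=1 g=1 clk=1 c=0 f=0 a=0
t0.Δ4 e=0 d=1 b=0 g=1 clk=1 c=1 f=0 a=0
t0.Δ5 e=1 d=1 b=0 g=1 clk=1 c=0 f=0 a=0
t1.Δ0 e=1 d=1 b=0 g=1 clk=1 c=0 f=0 a=0
t1.Δ1 e=1 d=1 b=0 g=1 clk=0 c=0 f=0 a=0

1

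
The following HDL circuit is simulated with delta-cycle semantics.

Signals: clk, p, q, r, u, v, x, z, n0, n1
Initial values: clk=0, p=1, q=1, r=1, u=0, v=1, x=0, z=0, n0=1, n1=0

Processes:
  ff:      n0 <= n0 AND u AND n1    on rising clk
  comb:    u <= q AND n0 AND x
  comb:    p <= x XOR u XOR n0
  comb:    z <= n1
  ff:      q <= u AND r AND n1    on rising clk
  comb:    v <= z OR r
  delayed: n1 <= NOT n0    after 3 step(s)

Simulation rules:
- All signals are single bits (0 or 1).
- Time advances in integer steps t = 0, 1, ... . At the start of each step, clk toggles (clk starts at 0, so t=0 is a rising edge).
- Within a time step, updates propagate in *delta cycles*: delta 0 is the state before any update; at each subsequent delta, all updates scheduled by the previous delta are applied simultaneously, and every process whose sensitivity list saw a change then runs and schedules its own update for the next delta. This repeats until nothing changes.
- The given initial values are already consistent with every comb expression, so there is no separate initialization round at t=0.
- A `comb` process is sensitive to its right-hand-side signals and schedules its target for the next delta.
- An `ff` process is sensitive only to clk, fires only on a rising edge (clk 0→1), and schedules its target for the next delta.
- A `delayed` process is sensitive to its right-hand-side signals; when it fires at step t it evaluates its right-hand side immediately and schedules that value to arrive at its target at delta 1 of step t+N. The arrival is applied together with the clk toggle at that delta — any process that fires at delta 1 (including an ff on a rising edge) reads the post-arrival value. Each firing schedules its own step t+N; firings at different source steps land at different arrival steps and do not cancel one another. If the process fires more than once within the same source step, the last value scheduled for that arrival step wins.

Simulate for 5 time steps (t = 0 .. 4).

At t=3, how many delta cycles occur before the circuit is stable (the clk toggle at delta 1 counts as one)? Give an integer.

2

[bits: q,v,x,p,u,r,n1,z,clk,n0]
t=0: Δ0=1101010001 Δ1=1101010011 Δ2=0101010010 Δ3=0100010010 | 3Δ
t=1: Δ0=0100010010 Δ1=0100010000 | 1Δ
t=2: Δ0=0100010000 Δ1=0100010010 | 1Δ
t=3: Δ0=0100010010 Δ1=0100011000 Δ2=0100011100 | 2Δ
t=4: Δ0=0100011100 Δ1=0100011110 | 1Δ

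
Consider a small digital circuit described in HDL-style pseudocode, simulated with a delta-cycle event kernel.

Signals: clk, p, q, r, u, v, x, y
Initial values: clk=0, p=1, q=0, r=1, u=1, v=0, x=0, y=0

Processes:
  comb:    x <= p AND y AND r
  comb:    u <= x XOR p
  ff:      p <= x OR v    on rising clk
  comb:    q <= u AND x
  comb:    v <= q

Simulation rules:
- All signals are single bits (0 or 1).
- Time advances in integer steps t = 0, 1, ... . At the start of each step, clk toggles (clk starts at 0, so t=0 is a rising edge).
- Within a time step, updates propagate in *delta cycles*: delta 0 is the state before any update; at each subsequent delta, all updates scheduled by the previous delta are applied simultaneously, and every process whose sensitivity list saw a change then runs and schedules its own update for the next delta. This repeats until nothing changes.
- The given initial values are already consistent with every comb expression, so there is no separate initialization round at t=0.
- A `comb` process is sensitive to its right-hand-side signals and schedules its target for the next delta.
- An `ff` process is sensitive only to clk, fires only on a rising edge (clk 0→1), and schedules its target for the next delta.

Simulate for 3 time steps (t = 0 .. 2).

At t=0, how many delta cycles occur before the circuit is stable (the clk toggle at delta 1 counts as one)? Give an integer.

3

t0.Δ0 r=1 x=0 y=0 v=0 q=0 p=1 u=1 clk=0
t0.Δ1 r=1 x=0 y=0 v=0 q=0 p=1 u=1 clk=1
t0.Δ2 r=1 x=0 y=0 v=0 q=0 p=0 u=1 clk=1
t0.Δ3 r=1 x=0 y=0 v=0 q=0 p=0 u=0 clk=1
t1.Δ0 r=1 x=0 y=0 v=0 q=0 p=0 u=0 clk=1
t1.Δ1 r=1 x=0 y=0 v=0 q=0 p=0 u=0 clk=0
t2.Δ0 r=1 x=0 y=0 v=0 q=0 p=0 u=0 clk=0
t2.Δ1 r=1 x=0 y=0 v=0 q=0 p=0 u=0 clk=1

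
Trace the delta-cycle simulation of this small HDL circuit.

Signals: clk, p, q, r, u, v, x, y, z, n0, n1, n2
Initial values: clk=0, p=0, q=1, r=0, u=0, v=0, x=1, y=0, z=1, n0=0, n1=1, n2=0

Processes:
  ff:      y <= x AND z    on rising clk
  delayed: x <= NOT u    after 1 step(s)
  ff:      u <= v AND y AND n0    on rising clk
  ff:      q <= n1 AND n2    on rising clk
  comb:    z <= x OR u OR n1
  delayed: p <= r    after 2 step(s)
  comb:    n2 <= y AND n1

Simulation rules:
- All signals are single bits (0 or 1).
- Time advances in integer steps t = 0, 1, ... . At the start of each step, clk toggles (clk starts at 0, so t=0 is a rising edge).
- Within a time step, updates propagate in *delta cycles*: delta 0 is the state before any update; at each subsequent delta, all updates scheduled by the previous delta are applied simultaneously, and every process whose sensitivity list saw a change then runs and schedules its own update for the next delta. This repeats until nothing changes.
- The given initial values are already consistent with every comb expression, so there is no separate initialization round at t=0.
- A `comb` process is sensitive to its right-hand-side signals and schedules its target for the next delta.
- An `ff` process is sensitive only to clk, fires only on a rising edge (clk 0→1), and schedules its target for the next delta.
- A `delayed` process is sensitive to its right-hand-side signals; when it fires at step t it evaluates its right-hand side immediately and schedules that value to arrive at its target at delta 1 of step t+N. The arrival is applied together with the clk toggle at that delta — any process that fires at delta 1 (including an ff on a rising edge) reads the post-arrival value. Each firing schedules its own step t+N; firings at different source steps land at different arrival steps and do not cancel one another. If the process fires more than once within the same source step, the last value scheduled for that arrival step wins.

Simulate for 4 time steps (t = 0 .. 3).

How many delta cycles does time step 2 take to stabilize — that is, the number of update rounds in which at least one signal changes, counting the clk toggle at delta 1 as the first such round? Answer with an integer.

2

[bits: u,x,q,r,clk,p,n1,n0,v,z,n2,y]
t=0: Δ0=011000100100 Δ1=011010100100 Δ2=010010100101 Δ3=010010100111 | 3Δ
t=1: Δ0=010010100111 Δ1=010000100111 | 1Δ
t=2: Δ0=010000100111 Δ1=010010100111 Δ2=011010100111 | 2Δ
t=3: Δ0=011010100111 Δ1=011000100111 | 1Δ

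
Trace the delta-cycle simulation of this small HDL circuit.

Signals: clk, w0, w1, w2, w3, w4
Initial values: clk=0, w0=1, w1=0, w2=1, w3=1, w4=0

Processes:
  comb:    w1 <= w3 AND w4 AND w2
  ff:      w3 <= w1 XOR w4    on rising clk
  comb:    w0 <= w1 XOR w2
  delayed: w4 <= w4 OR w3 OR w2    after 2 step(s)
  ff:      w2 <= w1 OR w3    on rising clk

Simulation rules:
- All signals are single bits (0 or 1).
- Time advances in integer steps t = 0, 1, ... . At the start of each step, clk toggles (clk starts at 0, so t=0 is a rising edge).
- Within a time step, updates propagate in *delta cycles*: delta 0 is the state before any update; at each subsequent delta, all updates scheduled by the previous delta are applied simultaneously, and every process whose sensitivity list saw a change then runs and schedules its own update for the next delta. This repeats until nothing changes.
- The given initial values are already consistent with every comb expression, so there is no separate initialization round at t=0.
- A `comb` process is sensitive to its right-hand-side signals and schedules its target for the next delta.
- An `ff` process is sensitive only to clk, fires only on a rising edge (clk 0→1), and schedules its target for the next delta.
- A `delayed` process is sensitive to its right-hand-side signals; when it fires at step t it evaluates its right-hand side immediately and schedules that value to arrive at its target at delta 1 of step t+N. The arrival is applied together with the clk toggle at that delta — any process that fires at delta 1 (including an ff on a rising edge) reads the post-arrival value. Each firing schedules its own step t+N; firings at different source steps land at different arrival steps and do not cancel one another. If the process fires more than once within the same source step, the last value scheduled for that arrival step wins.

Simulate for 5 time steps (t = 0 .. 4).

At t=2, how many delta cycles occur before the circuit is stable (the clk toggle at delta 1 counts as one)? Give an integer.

3

t0.Δ0 w4=0 w2=1 w0=1 w3=1 clk=0 w1=0
t0.Δ1 w4=0 w2=1 w0=1 w3=1 clk=1 w1=0
t0.Δ2 w4=0 w2=1 w0=1 w3=0 clk=1 w1=0
t1.Δ0 w4=0 w2=1 w0=1 w3=0 clk=1 w1=0
t1.Δ1 w4=0 w2=1 w0=1 w3=0 clk=0 w1=0
t2.Δ0 w4=0 w2=1 w0=1 w3=0 clk=0 w1=0
t2.Δ1 w4=1 w2=1 w0=1 w3=0 clk=1 w1=0
t2.Δ2 w4=1 w2=0 w0=1 w3=1 clk=1 w1=0
t2.Δ3 w4=1 w2=0 w0=0 w3=1 clk=1 w1=0
t3.Δ0 w4=1 w2=0 w0=0 w3=1 clk=1 w1=0
t3.Δ1 w4=1 w2=0 w0=0 w3=1 clk=0 w1=0
t4.Δ0 w4=1 w2=0 w0=0 w3=1 clk=0 w1=0
t4.Δ1 w4=1 w2=0 w0=0 w3=1 clk=1 w1=0
t4.Δ2 w4=1 w2=1 w0=0 w3=1 clk=1 w1=0
t4.Δ3 w4=1 w2=1 w0=1 w3=1 clk=1 w1=1
t4.Δ4 w4=1 w2=1 w0=0 w3=1 clk=1 w1=1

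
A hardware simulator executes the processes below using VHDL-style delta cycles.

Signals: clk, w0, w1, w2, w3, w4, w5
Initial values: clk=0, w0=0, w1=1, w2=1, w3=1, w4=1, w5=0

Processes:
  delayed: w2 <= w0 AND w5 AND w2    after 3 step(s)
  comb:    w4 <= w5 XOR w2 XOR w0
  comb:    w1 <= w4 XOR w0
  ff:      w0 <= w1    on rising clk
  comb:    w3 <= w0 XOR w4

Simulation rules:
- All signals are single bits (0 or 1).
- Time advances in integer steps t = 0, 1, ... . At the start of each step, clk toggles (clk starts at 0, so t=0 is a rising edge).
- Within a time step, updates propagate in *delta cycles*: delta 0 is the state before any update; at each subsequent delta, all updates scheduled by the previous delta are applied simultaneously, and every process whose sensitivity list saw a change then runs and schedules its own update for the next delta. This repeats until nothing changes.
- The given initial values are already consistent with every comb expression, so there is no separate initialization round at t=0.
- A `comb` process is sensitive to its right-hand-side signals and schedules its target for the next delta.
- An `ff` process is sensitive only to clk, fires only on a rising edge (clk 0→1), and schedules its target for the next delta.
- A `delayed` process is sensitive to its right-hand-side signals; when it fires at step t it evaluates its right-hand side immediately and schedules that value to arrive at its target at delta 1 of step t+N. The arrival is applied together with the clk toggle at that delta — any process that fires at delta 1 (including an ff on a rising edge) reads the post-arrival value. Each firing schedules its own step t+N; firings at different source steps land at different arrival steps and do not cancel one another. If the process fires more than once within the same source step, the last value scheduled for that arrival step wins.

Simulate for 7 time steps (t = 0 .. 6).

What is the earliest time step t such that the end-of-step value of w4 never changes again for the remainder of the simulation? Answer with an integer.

t=0 Δ0: w5=0 w2=1 w1=1 w4=1 clk=0 w3=1 w0=0
  Δ1: clk:0→1
  Δ2: w0:0→1
  Δ3: w1:1→0, w4:1→0, w3:1→0
  Δ4: w1:0→1, w3:0→1
  (4Δ to stable)
t=1 Δ0: w5=0 w2=1 w1=1 w4=0 clk=1 w3=1 w0=1
  Δ1: clk:1→0
  (1Δ to stable)
t=2 Δ0: w5=0 w2=1 w1=1 w4=0 clk=0 w3=1 w0=1
  Δ1: clk:0→1
  (1Δ to stable)
t=3 Δ0: w5=0 w2=1 w1=1 w4=0 clk=1 w3=1 w0=1
  Δ1: w2:1→0, clk:1→0
  Δ2: w4:0→1
  Δ3: w1:1→0, w3:1→0
  (3Δ to stable)
t=4 Δ0: w5=0 w2=0 w1=0 w4=1 clk=0 w3=0 w0=1
  Δ1: clk:0→1
  Δ2: w0:1→0
  Δ3: w1:0→1, w4:1→0, w3:0→1
  Δ4: w1:1→0, w3:1→0
  (4Δ to stable)
t=5 Δ0: w5=0 w2=0 w1=0 w4=0 clk=1 w3=0 w0=0
  Δ1: clk:1→0
  (1Δ to stable)
t=6 Δ0: w5=0 w2=0 w1=0 w4=0 clk=0 w3=0 w0=0
  Δ1: clk:0→1
  (1Δ to stable)

4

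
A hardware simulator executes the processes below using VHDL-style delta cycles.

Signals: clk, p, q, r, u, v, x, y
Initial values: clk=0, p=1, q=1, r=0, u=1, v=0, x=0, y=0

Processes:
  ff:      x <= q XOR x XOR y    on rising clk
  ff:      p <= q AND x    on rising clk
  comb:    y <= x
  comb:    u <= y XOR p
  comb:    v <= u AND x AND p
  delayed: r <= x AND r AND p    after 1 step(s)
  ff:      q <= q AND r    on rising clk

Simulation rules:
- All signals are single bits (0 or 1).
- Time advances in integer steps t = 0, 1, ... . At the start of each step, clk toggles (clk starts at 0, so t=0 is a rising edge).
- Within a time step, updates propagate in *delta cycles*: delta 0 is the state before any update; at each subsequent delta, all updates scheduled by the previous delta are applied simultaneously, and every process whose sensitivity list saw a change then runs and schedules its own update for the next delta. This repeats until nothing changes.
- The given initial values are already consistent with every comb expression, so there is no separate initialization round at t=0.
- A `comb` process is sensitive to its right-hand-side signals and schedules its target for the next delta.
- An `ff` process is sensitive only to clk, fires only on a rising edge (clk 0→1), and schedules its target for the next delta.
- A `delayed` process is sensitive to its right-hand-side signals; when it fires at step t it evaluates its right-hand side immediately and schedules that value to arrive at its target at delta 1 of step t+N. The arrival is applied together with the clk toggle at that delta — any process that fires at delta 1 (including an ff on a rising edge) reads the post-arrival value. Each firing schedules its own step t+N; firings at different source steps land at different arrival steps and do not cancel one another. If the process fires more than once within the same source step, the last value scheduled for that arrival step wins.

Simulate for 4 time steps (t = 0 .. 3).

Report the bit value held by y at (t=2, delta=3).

t0.Δ0 y=0 x=0 p=1 q=1 u=1 clk=0 r=0 v=0
t0.Δ1 y=0 x=0 p=1 q=1 u=1 clk=1 r=0 v=0
t0.Δ2 y=0 x=1 p=0 q=0 u=1 clk=1 r=0 v=0
t0.Δ3 y=1 x=1 p=0 q=0 u=0 clk=1 r=0 v=0
t0.Δ4 y=1 x=1 p=0 q=0 u=1 clk=1 r=0 v=0
t1.Δ0 y=1 x=1 p=0 q=0 u=1 clk=1 r=0 v=0
t1.Δ1 y=1 x=1 p=0 q=0 u=1 clk=0 r=0 v=0
t2.Δ0 y=1 x=1 p=0 q=0 u=1 clk=0 r=0 v=0
t2.Δ1 y=1 x=1 p=0 q=0 u=1 clk=1 r=0 v=0
t2.Δ2 y=1 x=0 p=0 q=0 u=1 clk=1 r=0 v=0
t2.Δ3 y=0 x=0 p=0 q=0 u=1 clk=1 r=0 v=0
t2.Δ4 y=0 x=0 p=0 q=0 u=0 clk=1 r=0 v=0
t3.Δ0 y=0 x=0 p=0 q=0 u=0 clk=1 r=0 v=0
t3.Δ1 y=0 x=0 p=0 q=0 u=0 clk=0 r=0 v=0

0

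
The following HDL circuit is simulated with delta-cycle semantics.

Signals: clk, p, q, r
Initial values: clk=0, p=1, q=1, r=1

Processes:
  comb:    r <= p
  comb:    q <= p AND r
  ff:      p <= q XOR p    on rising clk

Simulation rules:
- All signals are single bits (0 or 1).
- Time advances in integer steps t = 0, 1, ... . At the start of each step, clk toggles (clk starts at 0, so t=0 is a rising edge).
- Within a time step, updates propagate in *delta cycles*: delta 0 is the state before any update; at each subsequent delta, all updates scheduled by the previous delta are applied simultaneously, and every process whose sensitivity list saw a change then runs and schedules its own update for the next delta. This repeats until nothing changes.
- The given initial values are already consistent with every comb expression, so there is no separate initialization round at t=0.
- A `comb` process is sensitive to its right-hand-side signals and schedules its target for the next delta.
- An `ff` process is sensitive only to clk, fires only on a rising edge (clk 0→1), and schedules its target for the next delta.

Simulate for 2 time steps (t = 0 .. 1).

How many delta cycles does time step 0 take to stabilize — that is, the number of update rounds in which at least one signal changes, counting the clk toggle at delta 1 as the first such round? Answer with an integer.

3

[bits: p,r,clk,q]
t=0: Δ0=1101 Δ1=1111 Δ2=0111 Δ3=0010 | 3Δ
t=1: Δ0=0010 Δ1=0000 | 1Δ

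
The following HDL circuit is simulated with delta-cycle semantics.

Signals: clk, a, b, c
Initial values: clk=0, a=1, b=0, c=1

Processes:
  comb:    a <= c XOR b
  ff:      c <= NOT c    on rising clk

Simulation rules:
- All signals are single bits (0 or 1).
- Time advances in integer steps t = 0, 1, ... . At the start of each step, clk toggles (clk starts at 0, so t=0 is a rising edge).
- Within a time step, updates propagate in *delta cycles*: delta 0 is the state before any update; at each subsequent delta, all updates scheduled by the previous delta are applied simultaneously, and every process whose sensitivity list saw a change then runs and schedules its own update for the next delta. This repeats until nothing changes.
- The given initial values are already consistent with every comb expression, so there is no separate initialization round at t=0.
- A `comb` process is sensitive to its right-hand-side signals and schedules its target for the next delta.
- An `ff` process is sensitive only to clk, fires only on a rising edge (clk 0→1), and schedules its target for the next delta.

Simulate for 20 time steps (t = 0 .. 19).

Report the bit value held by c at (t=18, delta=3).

1

[bits: c,clk,b,a]
t=0: Δ0=1001 Δ1=1101 Δ2=0101 Δ3=0100 | 3Δ
t=1: Δ0=0100 Δ1=0000 | 1Δ
t=2: Δ0=0000 Δ1=0100 Δ2=1100 Δ3=1101 | 3Δ
t=3: Δ0=1101 Δ1=1001 | 1Δ
t=4: Δ0=1001 Δ1=1101 Δ2=0101 Δ3=0100 | 3Δ
t=5: Δ0=0100 Δ1=0000 | 1Δ
t=6: Δ0=0000 Δ1=0100 Δ2=1100 Δ3=1101 | 3Δ
t=7: Δ0=1101 Δ1=1001 | 1Δ
t=8: Δ0=1001 Δ1=1101 Δ2=0101 Δ3=0100 | 3Δ
t=9: Δ0=0100 Δ1=0000 | 1Δ
t=10: Δ0=0000 Δ1=0100 Δ2=1100 Δ3=1101 | 3Δ
t=11: Δ0=1101 Δ1=1001 | 1Δ
t=12: Δ0=1001 Δ1=1101 Δ2=0101 Δ3=0100 | 3Δ
t=13: Δ0=0100 Δ1=0000 | 1Δ
t=14: Δ0=0000 Δ1=0100 Δ2=1100 Δ3=1101 | 3Δ
t=15: Δ0=1101 Δ1=1001 | 1Δ
t=16: Δ0=1001 Δ1=1101 Δ2=0101 Δ3=0100 | 3Δ
t=17: Δ0=0100 Δ1=0000 | 1Δ
t=18: Δ0=0000 Δ1=0100 Δ2=1100 Δ3=1101 | 3Δ
t=19: Δ0=1101 Δ1=1001 | 1Δ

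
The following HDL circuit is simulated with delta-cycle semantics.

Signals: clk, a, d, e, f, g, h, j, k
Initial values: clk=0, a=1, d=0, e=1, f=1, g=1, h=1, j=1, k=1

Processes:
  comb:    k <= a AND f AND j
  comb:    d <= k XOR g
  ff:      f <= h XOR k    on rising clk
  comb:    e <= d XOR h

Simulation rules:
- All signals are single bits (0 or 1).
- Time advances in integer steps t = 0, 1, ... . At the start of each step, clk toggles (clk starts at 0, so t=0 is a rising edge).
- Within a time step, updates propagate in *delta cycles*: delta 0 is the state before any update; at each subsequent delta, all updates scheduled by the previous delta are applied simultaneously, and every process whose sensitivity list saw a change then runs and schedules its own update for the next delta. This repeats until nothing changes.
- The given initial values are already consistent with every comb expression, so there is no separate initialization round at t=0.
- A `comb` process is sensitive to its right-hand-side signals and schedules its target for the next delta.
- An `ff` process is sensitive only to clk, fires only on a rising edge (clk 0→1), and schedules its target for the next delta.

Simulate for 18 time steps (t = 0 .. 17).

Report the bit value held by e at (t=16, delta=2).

[bits: e,a,d,f,j,clk,h,k,g]
t=0: Δ0=110110111 Δ1=110111111 Δ2=110011111 Δ3=110011101 Δ4=111011101 Δ5=011011101 | 5Δ
t=1: Δ0=011011101 Δ1=011010101 | 1Δ
t=2: Δ0=011010101 Δ1=011011101 Δ2=011111101 Δ3=011111111 Δ4=010111111 Δ5=110111111 | 5Δ
t=3: Δ0=110111111 Δ1=110110111 | 1Δ
t=4: Δ0=110110111 Δ1=110111111 Δ2=110011111 Δ3=110011101 Δ4=111011101 Δ5=011011101 | 5Δ
t=5: Δ0=011011101 Δ1=011010101 | 1Δ
t=6: Δ0=011010101 Δ1=011011101 Δ2=011111101 Δ3=011111111 Δ4=010111111 Δ5=110111111 | 5Δ
t=7: Δ0=110111111 Δ1=110110111 | 1Δ
t=8: Δ0=110110111 Δ1=110111111 Δ2=110011111 Δ3=110011101 Δ4=111011101 Δ5=011011101 | 5Δ
t=9: Δ0=011011101 Δ1=011010101 | 1Δ
t=10: Δ0=011010101 Δ1=011011101 Δ2=011111101 Δ3=011111111 Δ4=010111111 Δ5=110111111 | 5Δ
t=11: Δ0=110111111 Δ1=110110111 | 1Δ
t=12: Δ0=110110111 Δ1=110111111 Δ2=110011111 Δ3=110011101 Δ4=111011101 Δ5=011011101 | 5Δ
t=13: Δ0=011011101 Δ1=011010101 | 1Δ
t=14: Δ0=011010101 Δ1=011011101 Δ2=011111101 Δ3=011111111 Δ4=010111111 Δ5=110111111 | 5Δ
t=15: Δ0=110111111 Δ1=110110111 | 1Δ
t=16: Δ0=110110111 Δ1=110111111 Δ2=110011111 Δ3=110011101 Δ4=111011101 Δ5=011011101 | 5Δ
t=17: Δ0=011011101 Δ1=011010101 | 1Δ

1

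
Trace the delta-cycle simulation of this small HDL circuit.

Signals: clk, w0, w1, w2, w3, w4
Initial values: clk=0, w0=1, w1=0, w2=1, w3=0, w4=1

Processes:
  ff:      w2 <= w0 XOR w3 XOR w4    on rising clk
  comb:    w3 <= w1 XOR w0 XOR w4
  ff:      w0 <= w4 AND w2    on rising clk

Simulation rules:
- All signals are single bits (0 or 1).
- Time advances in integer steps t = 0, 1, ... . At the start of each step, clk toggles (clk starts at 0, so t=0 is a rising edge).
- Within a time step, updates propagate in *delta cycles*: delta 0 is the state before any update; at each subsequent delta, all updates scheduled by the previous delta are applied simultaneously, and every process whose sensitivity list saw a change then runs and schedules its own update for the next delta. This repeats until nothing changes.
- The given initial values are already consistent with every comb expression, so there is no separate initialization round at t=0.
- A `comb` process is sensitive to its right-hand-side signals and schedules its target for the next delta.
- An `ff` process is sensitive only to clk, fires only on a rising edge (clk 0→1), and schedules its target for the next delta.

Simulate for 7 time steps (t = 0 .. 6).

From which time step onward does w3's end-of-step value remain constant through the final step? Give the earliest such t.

t=0 Δ0: w4=1 w2=1 w1=0 clk=0 w0=1 w3=0
  Δ1: clk:0→1
  Δ2: w2:1→0
  (2Δ to stable)
t=1 Δ0: w4=1 w2=0 w1=0 clk=1 w0=1 w3=0
  Δ1: clk:1→0
  (1Δ to stable)
t=2 Δ0: w4=1 w2=0 w1=0 clk=0 w0=1 w3=0
  Δ1: clk:0→1
  Δ2: w0:1→0
  Δ3: w3:0→1
  (3Δ to stable)
t=3 Δ0: w4=1 w2=0 w1=0 clk=1 w0=0 w3=1
  Δ1: clk:1→0
  (1Δ to stable)
t=4 Δ0: w4=1 w2=0 w1=0 clk=0 w0=0 w3=1
  Δ1: clk:0→1
  (1Δ to stable)
t=5 Δ0: w4=1 w2=0 w1=0 clk=1 w0=0 w3=1
  Δ1: clk:1→0
  (1Δ to stable)
t=6 Δ0: w4=1 w2=0 w1=0 clk=0 w0=0 w3=1
  Δ1: clk:0→1
  (1Δ to stable)

2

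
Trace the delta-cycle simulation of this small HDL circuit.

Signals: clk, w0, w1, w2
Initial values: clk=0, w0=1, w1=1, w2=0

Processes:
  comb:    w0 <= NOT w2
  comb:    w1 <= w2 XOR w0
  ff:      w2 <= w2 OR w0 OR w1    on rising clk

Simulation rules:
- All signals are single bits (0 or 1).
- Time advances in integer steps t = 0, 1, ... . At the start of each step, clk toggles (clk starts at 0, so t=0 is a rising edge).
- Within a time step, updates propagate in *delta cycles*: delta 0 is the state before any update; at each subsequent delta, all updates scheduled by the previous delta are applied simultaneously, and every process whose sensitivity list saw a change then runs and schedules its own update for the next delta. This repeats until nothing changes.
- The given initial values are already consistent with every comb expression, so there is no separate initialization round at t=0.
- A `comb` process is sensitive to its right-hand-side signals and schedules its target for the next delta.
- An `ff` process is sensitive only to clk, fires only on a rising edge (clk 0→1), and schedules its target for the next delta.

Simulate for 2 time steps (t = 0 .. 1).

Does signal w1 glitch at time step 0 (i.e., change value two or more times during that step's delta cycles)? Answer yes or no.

[bits: w2,clk,w0,w1]
t=0: Δ0=0011 Δ1=0111 Δ2=1111 Δ3=1100 Δ4=1101 | 4Δ
t=1: Δ0=1101 Δ1=1001 | 1Δ

yes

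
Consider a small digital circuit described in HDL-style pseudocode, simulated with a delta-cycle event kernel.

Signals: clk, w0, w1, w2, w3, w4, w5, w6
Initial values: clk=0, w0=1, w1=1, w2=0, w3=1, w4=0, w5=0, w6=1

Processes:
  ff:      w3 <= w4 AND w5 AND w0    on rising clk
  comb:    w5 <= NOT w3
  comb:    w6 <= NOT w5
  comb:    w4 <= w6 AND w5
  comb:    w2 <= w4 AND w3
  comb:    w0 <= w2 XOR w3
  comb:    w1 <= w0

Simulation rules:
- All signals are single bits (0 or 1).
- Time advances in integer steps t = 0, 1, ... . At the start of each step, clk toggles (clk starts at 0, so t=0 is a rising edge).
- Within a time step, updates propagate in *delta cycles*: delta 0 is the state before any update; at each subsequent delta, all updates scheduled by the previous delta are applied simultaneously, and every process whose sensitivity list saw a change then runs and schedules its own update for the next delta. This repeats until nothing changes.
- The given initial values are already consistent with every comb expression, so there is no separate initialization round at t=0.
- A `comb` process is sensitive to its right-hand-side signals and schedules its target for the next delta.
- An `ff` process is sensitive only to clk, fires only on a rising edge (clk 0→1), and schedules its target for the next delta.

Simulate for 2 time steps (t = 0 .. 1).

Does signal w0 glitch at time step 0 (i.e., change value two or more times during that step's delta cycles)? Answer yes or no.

[bits: clk,w3,w0,w5,w6,w2,w1,w4]
t=0: Δ0=01101010 Δ1=11101010 Δ2=10101010 Δ3=10011010 Δ4=10010001 Δ5=10010000 | 5Δ
t=1: Δ0=10010000 Δ1=00010000 | 1Δ

no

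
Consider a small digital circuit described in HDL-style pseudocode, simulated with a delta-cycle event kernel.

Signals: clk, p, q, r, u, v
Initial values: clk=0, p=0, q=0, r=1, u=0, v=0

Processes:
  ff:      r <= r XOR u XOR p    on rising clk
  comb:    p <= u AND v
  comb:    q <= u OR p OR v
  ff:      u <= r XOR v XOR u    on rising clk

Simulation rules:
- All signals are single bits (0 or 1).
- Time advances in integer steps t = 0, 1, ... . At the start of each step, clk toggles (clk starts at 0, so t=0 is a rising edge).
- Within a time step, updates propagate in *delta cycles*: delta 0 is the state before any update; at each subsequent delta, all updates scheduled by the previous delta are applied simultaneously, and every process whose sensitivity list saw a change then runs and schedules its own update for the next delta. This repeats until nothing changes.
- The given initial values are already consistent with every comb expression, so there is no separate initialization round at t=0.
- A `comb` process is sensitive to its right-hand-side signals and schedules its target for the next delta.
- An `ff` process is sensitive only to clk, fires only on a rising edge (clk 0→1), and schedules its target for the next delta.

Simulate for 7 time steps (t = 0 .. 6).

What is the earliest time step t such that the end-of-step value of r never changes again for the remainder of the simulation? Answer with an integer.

2

t=0 Δ0: v=0 r=1 u=0 q=0 clk=0 p=0
  Δ1: clk:0→1
  Δ2: u:0→1
  Δ3: q:0→1
  (3Δ to stable)
t=1 Δ0: v=0 r=1 u=1 q=1 clk=1 p=0
  Δ1: clk:1→0
  (1Δ to stable)
t=2 Δ0: v=0 r=1 u=1 q=1 clk=0 p=0
  Δ1: clk:0→1
  Δ2: r:1→0, u:1→0
  Δ3: q:1→0
  (3Δ to stable)
t=3 Δ0: v=0 r=0 u=0 q=0 clk=1 p=0
  Δ1: clk:1→0
  (1Δ to stable)
t=4 Δ0: v=0 r=0 u=0 q=0 clk=0 p=0
  Δ1: clk:0→1
  (1Δ to stable)
t=5 Δ0: v=0 r=0 u=0 q=0 clk=1 p=0
  Δ1: clk:1→0
  (1Δ to stable)
t=6 Δ0: v=0 r=0 u=0 q=0 clk=0 p=0
  Δ1: clk:0→1
  (1Δ to stable)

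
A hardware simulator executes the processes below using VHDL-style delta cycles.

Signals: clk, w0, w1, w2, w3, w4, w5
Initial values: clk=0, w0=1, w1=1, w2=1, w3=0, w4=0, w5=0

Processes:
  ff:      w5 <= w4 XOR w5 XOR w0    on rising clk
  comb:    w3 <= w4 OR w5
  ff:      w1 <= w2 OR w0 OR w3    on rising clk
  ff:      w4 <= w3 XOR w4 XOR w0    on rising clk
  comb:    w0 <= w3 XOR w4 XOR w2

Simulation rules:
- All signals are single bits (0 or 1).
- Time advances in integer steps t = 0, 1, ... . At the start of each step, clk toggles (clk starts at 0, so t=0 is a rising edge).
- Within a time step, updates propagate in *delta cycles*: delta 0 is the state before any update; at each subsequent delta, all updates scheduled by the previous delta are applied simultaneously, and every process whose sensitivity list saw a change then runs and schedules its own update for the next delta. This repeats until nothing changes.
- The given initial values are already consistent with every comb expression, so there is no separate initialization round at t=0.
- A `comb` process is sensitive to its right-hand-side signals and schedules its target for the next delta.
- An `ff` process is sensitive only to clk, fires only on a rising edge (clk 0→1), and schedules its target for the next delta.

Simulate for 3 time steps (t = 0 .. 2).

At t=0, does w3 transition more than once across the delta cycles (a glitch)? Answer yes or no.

t=0 Δ0: w3=0 w4=0 w1=1 w5=0 clk=0 w0=1 w2=1
  Δ1: clk:0→1
  Δ2: w4:0→1, w5:0→1
  Δ3: w3:0→1, w0:1→0
  Δ4: w0:0→1
  (4Δ to stable)
t=1 Δ0: w3=1 w4=1 w1=1 w5=1 clk=1 w0=1 w2=1
  Δ1: clk:1→0
  (1Δ to stable)
t=2 Δ0: w3=1 w4=1 w1=1 w5=1 clk=0 w0=1 w2=1
  Δ1: clk:0→1
  (1Δ to stable)

no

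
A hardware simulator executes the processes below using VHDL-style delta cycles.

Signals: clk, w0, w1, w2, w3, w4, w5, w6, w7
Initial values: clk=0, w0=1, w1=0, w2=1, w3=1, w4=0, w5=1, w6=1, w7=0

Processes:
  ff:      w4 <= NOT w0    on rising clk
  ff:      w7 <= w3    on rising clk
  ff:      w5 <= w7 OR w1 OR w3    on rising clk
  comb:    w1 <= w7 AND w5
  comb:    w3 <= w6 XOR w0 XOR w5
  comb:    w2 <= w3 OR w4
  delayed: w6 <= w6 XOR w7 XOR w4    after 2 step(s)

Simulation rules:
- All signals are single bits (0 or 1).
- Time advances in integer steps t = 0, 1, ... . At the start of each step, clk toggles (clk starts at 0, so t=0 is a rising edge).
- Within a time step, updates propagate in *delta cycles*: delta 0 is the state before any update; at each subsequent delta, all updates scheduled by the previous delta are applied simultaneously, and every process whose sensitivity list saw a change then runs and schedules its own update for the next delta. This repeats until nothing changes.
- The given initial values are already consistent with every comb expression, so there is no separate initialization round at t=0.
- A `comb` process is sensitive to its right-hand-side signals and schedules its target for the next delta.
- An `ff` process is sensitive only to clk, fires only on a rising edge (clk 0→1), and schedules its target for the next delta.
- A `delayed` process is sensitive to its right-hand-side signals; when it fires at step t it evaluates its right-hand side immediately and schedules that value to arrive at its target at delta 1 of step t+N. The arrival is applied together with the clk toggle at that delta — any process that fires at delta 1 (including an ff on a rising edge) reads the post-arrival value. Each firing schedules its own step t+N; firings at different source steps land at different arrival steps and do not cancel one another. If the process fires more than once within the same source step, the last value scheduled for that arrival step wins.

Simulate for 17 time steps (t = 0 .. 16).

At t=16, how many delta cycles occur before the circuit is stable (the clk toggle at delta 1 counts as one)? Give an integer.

3

[bits: w0,w6,w5,w7,w2,w4,w3,w1,clk]
t=0: Δ0=111010100 Δ1=111010101 Δ2=111110101 Δ3=111110111 | 3Δ
t=1: Δ0=111110111 Δ1=111110110 | 1Δ
t=2: Δ0=111110110 Δ1=101110111 Δ2=101110011 Δ3=101100011 | 3Δ
t=3: Δ0=101100011 Δ1=101100010 | 1Δ
t=4: Δ0=101100010 Δ1=111100011 Δ2=111000111 Δ3=111010101 | 3Δ
t=5: Δ0=111010101 Δ1=111010100 | 1Δ
t=6: Δ0=111010100 Δ1=111010101 Δ2=111110101 Δ3=111110111 | 3Δ
t=7: Δ0=111110111 Δ1=111110110 | 1Δ
t=8: Δ0=111110110 Δ1=101110111 Δ2=101110011 Δ3=101100011 | 3Δ
t=9: Δ0=101100011 Δ1=101100010 | 1Δ
t=10: Δ0=101100010 Δ1=111100011 Δ2=111000111 Δ3=111010101 | 3Δ
t=11: Δ0=111010101 Δ1=111010100 | 1Δ
t=12: Δ0=111010100 Δ1=111010101 Δ2=111110101 Δ3=111110111 | 3Δ
t=13: Δ0=111110111 Δ1=111110110 | 1Δ
t=14: Δ0=111110110 Δ1=101110111 Δ2=101110011 Δ3=101100011 | 3Δ
t=15: Δ0=101100011 Δ1=101100010 | 1Δ
t=16: Δ0=101100010 Δ1=111100011 Δ2=111000111 Δ3=111010101 | 3Δ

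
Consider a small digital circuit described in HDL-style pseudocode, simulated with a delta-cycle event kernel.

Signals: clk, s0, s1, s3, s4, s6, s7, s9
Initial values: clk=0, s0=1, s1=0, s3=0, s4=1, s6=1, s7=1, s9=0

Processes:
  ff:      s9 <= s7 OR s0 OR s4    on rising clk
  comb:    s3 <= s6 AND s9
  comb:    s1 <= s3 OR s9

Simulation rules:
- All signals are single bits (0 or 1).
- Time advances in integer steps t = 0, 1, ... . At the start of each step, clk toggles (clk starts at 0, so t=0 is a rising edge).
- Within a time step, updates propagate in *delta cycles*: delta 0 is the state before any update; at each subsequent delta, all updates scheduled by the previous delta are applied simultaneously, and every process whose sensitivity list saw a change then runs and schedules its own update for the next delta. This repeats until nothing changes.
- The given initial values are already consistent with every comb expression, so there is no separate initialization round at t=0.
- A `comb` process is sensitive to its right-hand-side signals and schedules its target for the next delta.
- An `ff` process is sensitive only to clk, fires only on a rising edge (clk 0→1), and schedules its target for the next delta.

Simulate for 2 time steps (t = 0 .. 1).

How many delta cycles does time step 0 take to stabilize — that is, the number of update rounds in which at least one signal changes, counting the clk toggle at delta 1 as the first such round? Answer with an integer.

t0.Δ0 s4=1 s6=1 s0=1 clk=0 s7=1 s9=0 s1=0 s3=0
t0.Δ1 s4=1 s6=1 s0=1 clk=1 s7=1 s9=0 s1=0 s3=0
t0.Δ2 s4=1 s6=1 s0=1 clk=1 s7=1 s9=1 s1=0 s3=0
t0.Δ3 s4=1 s6=1 s0=1 clk=1 s7=1 s9=1 s1=1 s3=1
t1.Δ0 s4=1 s6=1 s0=1 clk=1 s7=1 s9=1 s1=1 s3=1
t1.Δ1 s4=1 s6=1 s0=1 clk=0 s7=1 s9=1 s1=1 s3=1

3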